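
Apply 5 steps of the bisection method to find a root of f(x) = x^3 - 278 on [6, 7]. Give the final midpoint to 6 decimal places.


f(x) = x^3 - 278
f(6) = -62 < 0
f(7) = 65 > 0

Step 1: midpoint = (6.000000 + 7.000000)/2 = 6.500000
  f(6.500000) = -3.375000
  f(mid) < 0, so root is in [6.500000, 7.000000]

Step 2: midpoint = (6.500000 + 7.000000)/2 = 6.750000
  f(6.750000) = 29.546875
  f(mid) > 0, so root is in [6.500000, 6.750000]

Step 3: midpoint = (6.500000 + 6.750000)/2 = 6.625000
  f(6.625000) = 12.775391
  f(mid) > 0, so root is in [6.500000, 6.625000]

Step 4: midpoint = (6.500000 + 6.625000)/2 = 6.562500
  f(6.562500) = 4.623291
  f(mid) > 0, so root is in [6.500000, 6.562500]

Step 5: midpoint = (6.500000 + 6.562500)/2 = 6.531250
  f(6.531250) = 0.605011
  f(mid) > 0, so root is in [6.500000, 6.531250]

midpoint = 6.531250


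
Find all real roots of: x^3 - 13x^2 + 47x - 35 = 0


Let p(x) = x^3 - 13x^2 + 47x - 35. By the rational root theorem (leading coefficient 1), any rational root is an integer divisor of 35: try ±1, ±2, ... in turn.
Test x = 1: value = 0 ✓, so (x - 1) is a factor.
Synthetic division by (x - 1): bring down 1; 1(1) - 13 = -12; (-12)(1) + 47 = 35; 35(1) - 35 = 0 → quotient x^2 - 12x + 35, remainder 0.
Solve the quadratic x^2 - 12x + 35 = 0: discriminant = (-12)^2 - 4(1)(35) = 144 - 140 = 4.
sqrt(4) = 2, so x = (12 ± 2)/2: x = 7 or x = 5.

x = 1, x = 5, x = 7


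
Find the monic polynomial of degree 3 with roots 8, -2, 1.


A monic polynomial with roots 8, -2, 1 is:
p(x) = (x - 8)(x + 2)(x - 1)
After multiplying by (x - 8): x - 8
After multiplying by (x + 2): x^2 - 6x - 16
After multiplying by (x - 1): x^3 - 7x^2 - 10x + 16

x^3 - 7x^2 - 10x + 16


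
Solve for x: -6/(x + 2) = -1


Multiply both sides by (x + 2): -6 = -1(x + 2)
Distribute: -6 = -x - 2
-x = -6 + 2 = -4
x = 4

x = 4


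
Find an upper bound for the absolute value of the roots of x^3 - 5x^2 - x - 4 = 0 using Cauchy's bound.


Cauchy's bound: all roots r satisfy |r| <= 1 + max(|a_i/a_n|) for i = 0,...,n-1
where a_n is the leading coefficient.

Coefficients: [1, -5, -1, -4]
Leading coefficient a_n = 1
Ratios |a_i/a_n|: 5, 1, 4
Maximum ratio: 5
Cauchy's bound: |r| <= 1 + 5 = 6

Upper bound = 6


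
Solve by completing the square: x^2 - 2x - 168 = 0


Start: x^2 - 2x - 168 = 0
Move constant: x^2 - 2x = 168
Half of -2 is -1, squared is 1
Add 1 to both sides: x^2 - 2x + 1 = 169
(x - 1)^2 = 169
x - 1 = ±13
x = 1 + 13 = 14 or x = 1 - 13 = -12

x = -12, x = 14


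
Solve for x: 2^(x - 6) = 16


Express both sides with the same base.
16 = 2^4
Since the bases match, equate exponents: x - 6 = 4
So x = 4 - (-6) = 10

x = 10


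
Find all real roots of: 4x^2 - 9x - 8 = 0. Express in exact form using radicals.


Using the quadratic formula: x = (-b ± sqrt(b^2 - 4ac)) / (2a)
Here a = 4, b = -9, c = -8
Discriminant = b^2 - 4ac = (-9)^2 - 4(4)(-8) = 81 + 128 = 209
Since discriminant = 209 > 0, there are two real roots.
x = (9 ± sqrt(209)) / 8
Numerically: x ≈ 2.9321 or x ≈ -0.6821

x = (9 + sqrt(209)) / 8 or x = (9 - sqrt(209)) / 8


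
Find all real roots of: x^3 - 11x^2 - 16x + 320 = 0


Let p(x) = x^3 - 11x^2 - 16x + 320. By the rational root theorem (leading coefficient 1), any rational root is an integer divisor of 320: try ±1, ±2, ... in turn.
Test x = 1: value = 294 ≠ 0.
Test x = -1: value = 324 ≠ 0.
Test x = 2: value = 252 ≠ 0.
Test x = -2: value = 300 ≠ 0.
Test x = 4: value = 144 ≠ 0.
Test x = -4: value = 144 ≠ 0.
Test x = 5: value = 90 ≠ 0.
Test x = -5: value = 0 ✓, so (x + 5) is a factor.
Synthetic division by (x + 5): bring down 1; 1(-5) - 11 = -16; (-16)(-5) - 16 = 64; 64(-5) + 320 = 0 → quotient x^2 - 16x + 64, remainder 0.
Solve the quadratic x^2 - 16x + 64 = 0: discriminant = (-16)^2 - 4(1)(64) = 256 - 256 = 0.
Discriminant = 0, so a double root: x = 16/2 = 8.

x = -5, x = 8 (multiplicity 2)


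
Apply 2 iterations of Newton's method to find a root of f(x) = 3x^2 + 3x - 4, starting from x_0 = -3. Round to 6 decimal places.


Newton's method: x_(n+1) = x_n - f(x_n)/f'(x_n)
f(x) = 3x^2 + 3x - 4
f'(x) = 6x + 3

Iteration 1:
  f(-3.000000) = 14.000000
  f'(-3.000000) = -15.000000
  x_1 = -3.000000 - (14.000000)/(-15.000000) = -2.066667

Iteration 2:
  f(-2.066667) = 2.613333
  f'(-2.066667) = -9.400000
  x_2 = -2.066667 - (2.613333)/(-9.400000) = -1.788652

x_2 = -1.788652


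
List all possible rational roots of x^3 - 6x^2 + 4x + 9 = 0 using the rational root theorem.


Rational root theorem: possible roots are ±p/q where:
  p divides the constant term (9): p ∈ {1, 3, 9}
  q divides the leading coefficient (1): q ∈ {1}

All possible rational roots: -9, -3, -1, 1, 3, 9

-9, -3, -1, 1, 3, 9


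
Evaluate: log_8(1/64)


We need the exponent such that 8^? = 1/64
8^(-2) = 1/8^2 = 1/64
Therefore log_8(1/64) = -2

-2


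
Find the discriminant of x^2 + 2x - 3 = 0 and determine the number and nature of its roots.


For ax^2 + bx + c = 0, discriminant D = b^2 - 4ac
Here a = 1, b = 2, c = -3
D = (2)^2 - 4(1)(-3) = 4 + 12 = 16

D = 16 > 0 and is a perfect square (sqrt = 4)
The equation has 2 distinct real rational roots.

Discriminant = 16, 2 distinct real rational roots


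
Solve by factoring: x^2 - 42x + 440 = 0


We need two numbers that multiply to 440 and add to -42.
Those numbers are -22 and -20 (since (-22) * (-20) = 440 and (-22) + (-20) = -42).
So x^2 - 42x + 440 = (x - 22)(x - 20) = 0
Setting each factor to zero: x = 22 or x = 20

x = 20, x = 22


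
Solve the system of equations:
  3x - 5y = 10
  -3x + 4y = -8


Using Cramer's rule:
Determinant D = (3)(4) - (-3)(-5) = 12 - 15 = -3
Dx = (10)(4) - (-8)(-5) = 40 - 40 = 0
Dy = (3)(-8) - (-3)(10) = -24 + 30 = 6
x = Dx/D = 0/-3 = 0
y = Dy/D = 6/-3 = -2

x = 0, y = -2


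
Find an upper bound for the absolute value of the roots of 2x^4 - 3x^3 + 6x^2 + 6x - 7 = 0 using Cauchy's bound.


Cauchy's bound: all roots r satisfy |r| <= 1 + max(|a_i/a_n|) for i = 0,...,n-1
where a_n is the leading coefficient.

Coefficients: [2, -3, 6, 6, -7]
Leading coefficient a_n = 2
Ratios |a_i/a_n|: 3/2, 3, 3, 7/2
Maximum ratio: 7/2
Cauchy's bound: |r| <= 1 + 7/2 = 9/2

Upper bound = 9/2


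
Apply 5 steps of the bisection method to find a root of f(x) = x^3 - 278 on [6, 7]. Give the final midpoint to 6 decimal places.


f(x) = x^3 - 278
f(6) = -62 < 0
f(7) = 65 > 0

Step 1: midpoint = (6.000000 + 7.000000)/2 = 6.500000
  f(6.500000) = -3.375000
  f(mid) < 0, so root is in [6.500000, 7.000000]

Step 2: midpoint = (6.500000 + 7.000000)/2 = 6.750000
  f(6.750000) = 29.546875
  f(mid) > 0, so root is in [6.500000, 6.750000]

Step 3: midpoint = (6.500000 + 6.750000)/2 = 6.625000
  f(6.625000) = 12.775391
  f(mid) > 0, so root is in [6.500000, 6.625000]

Step 4: midpoint = (6.500000 + 6.625000)/2 = 6.562500
  f(6.562500) = 4.623291
  f(mid) > 0, so root is in [6.500000, 6.562500]

Step 5: midpoint = (6.500000 + 6.562500)/2 = 6.531250
  f(6.531250) = 0.605011
  f(mid) > 0, so root is in [6.500000, 6.531250]

midpoint = 6.531250


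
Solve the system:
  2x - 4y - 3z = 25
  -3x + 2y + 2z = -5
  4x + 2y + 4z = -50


Using Cramer's rule. Expand each determinant along the first row.
D  = 2*[2*4 - 2*2] - (-4)*[(-3)*4 - 2*4] + (-3)*[(-3)*2 - 2*4]
  = 2*(4) - (-4)*(-20) + (-3)*(-14) = -30
Dx = 25*[2*4 - 2*2] - (-4)*[(-5)*4 - 2*(-50)] + (-3)*[(-5)*2 - 2*(-50)]
  = 25*(4) - (-4)*(80) + (-3)*(90) = 150
Dy = 2*[(-5)*4 - 2*(-50)] - 25*[(-3)*4 - 2*4] + (-3)*[(-3)*(-50) - (-5)*4]
  = 2*(80) - 25*(-20) + (-3)*(170) = 150
Dz = 2*[2*(-50) - (-5)*2] - (-4)*[(-3)*(-50) - (-5)*4] + 25*[(-3)*2 - 2*4]
  = 2*(-90) - (-4)*(170) + 25*(-14) = 150
x = Dx/D = 150/-30 = -5, y = Dy/D = 150/-30 = -5, z = Dz/D = 150/-30 = -5
Check eq1: (2)(-5) + (-4)(-5) + (-3)(-5) = 25 = 25 ✓
Check eq2: (-3)(-5) + (2)(-5) + (2)(-5) = -5 = -5 ✓
Check eq3: (4)(-5) + (2)(-5) + (4)(-5) = -50 = -50 ✓

x = -5, y = -5, z = -5


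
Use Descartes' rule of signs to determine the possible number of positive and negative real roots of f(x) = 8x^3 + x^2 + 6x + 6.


Descartes' rule of signs:

For positive roots, count sign changes in f(x) = 8x^3 + x^2 + 6x + 6:
Signs of coefficients: +, +, +, +
Number of sign changes: 0
Possible positive real roots: 0

For negative roots, examine f(-x) = -8x^3 + x^2 - 6x + 6:
Signs of coefficients: -, +, -, +
Number of sign changes: 3
Possible negative real roots: 3, 1

Positive roots: 0; Negative roots: 3 or 1


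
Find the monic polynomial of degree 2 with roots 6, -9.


A monic polynomial with roots 6, -9 is:
p(x) = (x - 6)(x + 9)
After multiplying by (x - 6): x - 6
After multiplying by (x + 9): x^2 + 3x - 54

x^2 + 3x - 54


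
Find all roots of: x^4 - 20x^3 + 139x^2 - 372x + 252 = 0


Let p(x) = x^4 - 20x^3 + 139x^2 - 372x + 252. By the rational root theorem (leading coefficient 1), any rational root is an integer divisor of 252: try ±1, ±2, ... in turn.
Test x = 1: value = 0 ✓, so (x - 1) is a factor.
Synthetic division by (x - 1): bring down 1; 1(1) - 20 = -19; (-19)(1) + 139 = 120; 120(1) - 372 = -252; (-252)(1) + 252 = 0 → quotient x^3 - 19x^2 + 120x - 252, remainder 0.
Continue with the quotient x^3 - 19x^2 + 120x - 252 (candidates must divide 252; re-test x = 1 first in case it repeats).
Test x = 1: value = -150 ≠ 0.
Test x = -1: value = -392 ≠ 0.
Test x = 2: value = -80 ≠ 0.
Test x = -2: value = -576 ≠ 0.
Test x = 3: value = -36 ≠ 0.
Test x = -3: value = -810 ≠ 0.
Test x = 4: value = -12 ≠ 0.
Test x = -4: value = -1100 ≠ 0.
Test x = 6: value = 0 ✓, so (x - 6) is a factor.
Synthetic division by (x - 6): bring down 1; 1(6) - 19 = -13; (-13)(6) + 120 = 42; 42(6) - 252 = 0 → quotient x^2 - 13x + 42, remainder 0.
Solve the quadratic x^2 - 13x + 42 = 0: discriminant = (-13)^2 - 4(1)(42) = 169 - 168 = 1.
sqrt(1) = 1, so x = (13 ± 1)/2: x = 7 or x = 6.
Collecting all roots found:

x = 1, x = 6 (multiplicity 2), x = 7


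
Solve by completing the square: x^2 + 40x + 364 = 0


Start: x^2 + 40x + 364 = 0
Move constant: x^2 + 40x = -364
Half of 40 is 20, squared is 400
Add 400 to both sides: x^2 + 40x + 400 = 36
(x + 20)^2 = 36
x + 20 = ±6
x = -20 + 6 = -14 or x = -20 - 6 = -26

x = -26, x = -14


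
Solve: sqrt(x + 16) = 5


Square both sides: x + 16 = 5^2 = 25
x = 25 - 16 = 9
x = 9
Check: sqrt(1*9 + 16) = sqrt(25) = 5 ✓

x = 9


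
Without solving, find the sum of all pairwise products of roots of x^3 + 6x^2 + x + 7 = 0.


By Vieta's formulas for x^3 + bx^2 + cx + d = 0:
  r1 + r2 + r3 = -b/a = -6
  r1*r2 + r1*r3 + r2*r3 = c/a = 1
  r1*r2*r3 = -d/a = -7


Sum of pairwise products = 1


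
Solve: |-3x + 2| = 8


An absolute value equation |expr| = 8 gives two cases:
Case 1: -3x + 2 = 8
  -3x = 6, so x = -2
Case 2: -3x + 2 = -8
  -3x = -10, so x = 10/3

x = -2, x = 10/3


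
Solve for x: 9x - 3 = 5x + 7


Starting with: 9x - 3 = 5x + 7
Move all x terms to left: (9 - 5)x = 7 + 3
Simplify: 4x = 10
Divide both sides by 4: x = 5/2

x = 5/2


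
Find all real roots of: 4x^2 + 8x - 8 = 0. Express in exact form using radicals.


Using the quadratic formula: x = (-b ± sqrt(b^2 - 4ac)) / (2a)
Here a = 4, b = 8, c = -8
Discriminant = b^2 - 4ac = 8^2 - 4(4)(-8) = 64 + 128 = 192
Since discriminant = 192 > 0, there are two real roots.
x = (-8 ± 8*sqrt(3)) / 8
Simplifying: x = -1 ± sqrt(3)
Numerically: x ≈ 0.7321 or x ≈ -2.7321

x = -1 + sqrt(3) or x = -1 - sqrt(3)


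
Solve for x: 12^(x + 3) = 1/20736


Express both sides with the same base.
1/20736 = 12^(-4)
Since the bases match, equate exponents: x + 3 = -4
So x = -4 - (3) = -7

x = -7


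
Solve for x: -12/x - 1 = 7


Subtract -1 from both sides: -12/x = 8
Multiply both sides by x: -12 = 8 * x
Divide by 8: x = -3/2

x = -3/2


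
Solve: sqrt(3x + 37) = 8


Square both sides: 3x + 37 = 8^2 = 64
3x = 64 - 37 = 27
x = 9
Check: sqrt(3*9 + 37) = sqrt(64) = 8 ✓

x = 9


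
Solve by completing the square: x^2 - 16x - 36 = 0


Start: x^2 - 16x - 36 = 0
Move constant: x^2 - 16x = 36
Half of -16 is -8, squared is 64
Add 64 to both sides: x^2 - 16x + 64 = 100
(x - 8)^2 = 100
x - 8 = ±10
x = 8 + 10 = 18 or x = 8 - 10 = -2

x = -2, x = 18


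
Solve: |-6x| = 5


An absolute value equation |expr| = 5 gives two cases:
Case 1: -6x = 5
  -6x = 5, so x = -5/6
Case 2: -6x = -5
  -6x = -5, so x = 5/6

x = -5/6, x = 5/6


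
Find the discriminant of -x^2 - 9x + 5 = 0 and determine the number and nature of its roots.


For ax^2 + bx + c = 0, discriminant D = b^2 - 4ac
Here a = -1, b = -9, c = 5
D = (-9)^2 - 4(-1)(5) = 81 + 20 = 101

D = 101 > 0 but not a perfect square
The equation has 2 distinct real irrational roots.

Discriminant = 101, 2 distinct real irrational roots


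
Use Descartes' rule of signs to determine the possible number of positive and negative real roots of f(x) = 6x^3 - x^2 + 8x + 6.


Descartes' rule of signs:

For positive roots, count sign changes in f(x) = 6x^3 - x^2 + 8x + 6:
Signs of coefficients: +, -, +, +
Number of sign changes: 2
Possible positive real roots: 2, 0

For negative roots, examine f(-x) = -6x^3 - x^2 - 8x + 6:
Signs of coefficients: -, -, -, +
Number of sign changes: 1
Possible negative real roots: 1

Positive roots: 2 or 0; Negative roots: 1


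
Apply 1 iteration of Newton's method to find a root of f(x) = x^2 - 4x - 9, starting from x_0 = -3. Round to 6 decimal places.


Newton's method: x_(n+1) = x_n - f(x_n)/f'(x_n)
f(x) = x^2 - 4x - 9
f'(x) = 2x - 4

Iteration 1:
  f(-3.000000) = 12.000000
  f'(-3.000000) = -10.000000
  x_1 = -3.000000 - (12.000000)/(-10.000000) = -1.800000

x_1 = -1.800000


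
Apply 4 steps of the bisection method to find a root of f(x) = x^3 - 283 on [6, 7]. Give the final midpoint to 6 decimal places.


f(x) = x^3 - 283
f(6) = -67 < 0
f(7) = 60 > 0

Step 1: midpoint = (6.000000 + 7.000000)/2 = 6.500000
  f(6.500000) = -8.375000
  f(mid) < 0, so root is in [6.500000, 7.000000]

Step 2: midpoint = (6.500000 + 7.000000)/2 = 6.750000
  f(6.750000) = 24.546875
  f(mid) > 0, so root is in [6.500000, 6.750000]

Step 3: midpoint = (6.500000 + 6.750000)/2 = 6.625000
  f(6.625000) = 7.775391
  f(mid) > 0, so root is in [6.500000, 6.625000]

Step 4: midpoint = (6.500000 + 6.625000)/2 = 6.562500
  f(6.562500) = -0.376709
  f(mid) < 0, so root is in [6.562500, 6.625000]

midpoint = 6.562500


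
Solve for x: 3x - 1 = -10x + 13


Starting with: 3x - 1 = -10x + 13
Move all x terms to left: (3 + 10)x = 13 + 1
Simplify: 13x = 14
Divide both sides by 13: x = 14/13

x = 14/13


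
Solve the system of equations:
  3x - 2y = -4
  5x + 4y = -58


Using Cramer's rule:
Determinant D = (3)(4) - (5)(-2) = 12 + 10 = 22
Dx = (-4)(4) - (-58)(-2) = -16 - 116 = -132
Dy = (3)(-58) - (5)(-4) = -174 + 20 = -154
x = Dx/D = -132/22 = -6
y = Dy/D = -154/22 = -7

x = -6, y = -7


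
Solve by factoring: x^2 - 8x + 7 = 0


We need two numbers that multiply to 7 and add to -8.
Those numbers are -7 and -1 (since (-7) * (-1) = 7 and (-7) + (-1) = -8).
So x^2 - 8x + 7 = (x - 7)(x - 1) = 0
Setting each factor to zero: x = 7 or x = 1

x = 1, x = 7


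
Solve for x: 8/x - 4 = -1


Subtract -4 from both sides: 8/x = 3
Multiply both sides by x: 8 = 3 * x
Divide by 3: x = 8/3

x = 8/3


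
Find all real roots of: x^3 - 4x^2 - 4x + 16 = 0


Let p(x) = x^3 - 4x^2 - 4x + 16. By the rational root theorem (leading coefficient 1), any rational root is an integer divisor of 16: try ±1, ±2, ... in turn.
Test x = 1: value = 9 ≠ 0.
Test x = -1: value = 15 ≠ 0.
Test x = 2: value = 0 ✓, so (x - 2) is a factor.
Synthetic division by (x - 2): bring down 1; 1(2) - 4 = -2; (-2)(2) - 4 = -8; (-8)(2) + 16 = 0 → quotient x^2 - 2x - 8, remainder 0.
Solve the quadratic x^2 - 2x - 8 = 0: discriminant = (-2)^2 - 4(1)(-8) = 4 + 32 = 36.
sqrt(36) = 6, so x = (2 ± 6)/2: x = 4 or x = -2.

x = -2, x = 2, x = 4


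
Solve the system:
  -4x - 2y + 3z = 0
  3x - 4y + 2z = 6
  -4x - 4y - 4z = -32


Using Cramer's rule. Expand each determinant along the first row.
D  = (-4)*[(-4)*(-4) - 2*(-4)] - (-2)*[3*(-4) - 2*(-4)] + 3*[3*(-4) - (-4)*(-4)]
  = (-4)*(24) - (-2)*(-4) + 3*(-28) = -188
Dx = 0*[(-4)*(-4) - 2*(-4)] - (-2)*[6*(-4) - 2*(-32)] + 3*[6*(-4) - (-4)*(-32)]
  = 0*(24) - (-2)*(40) + 3*(-152) = -376
Dy = (-4)*[6*(-4) - 2*(-32)] - 0*[3*(-4) - 2*(-4)] + 3*[3*(-32) - 6*(-4)]
  = (-4)*(40) - 0*(-4) + 3*(-72) = -376
Dz = (-4)*[(-4)*(-32) - 6*(-4)] - (-2)*[3*(-32) - 6*(-4)] + 0*[3*(-4) - (-4)*(-4)]
  = (-4)*(152) - (-2)*(-72) + 0*(-28) = -752
x = Dx/D = -376/-188 = 2, y = Dy/D = -376/-188 = 2, z = Dz/D = -752/-188 = 4
Check eq1: (-4)(2) + (-2)(2) + (3)(4) = 0 = 0 ✓
Check eq2: (3)(2) + (-4)(2) + (2)(4) = 6 = 6 ✓
Check eq3: (-4)(2) + (-4)(2) + (-4)(4) = -32 = -32 ✓

x = 2, y = 2, z = 4


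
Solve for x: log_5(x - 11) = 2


Convert to exponential form: x - 11 = 5^2 = 25
x = 25 + 11 = 36
Check: log_5(36 - 11) = log_5(25) = log_5(25) = 2 ✓

x = 36


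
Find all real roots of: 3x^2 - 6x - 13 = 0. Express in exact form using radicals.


Using the quadratic formula: x = (-b ± sqrt(b^2 - 4ac)) / (2a)
Here a = 3, b = -6, c = -13
Discriminant = b^2 - 4ac = (-6)^2 - 4(3)(-13) = 36 + 156 = 192
Since discriminant = 192 > 0, there are two real roots.
x = (6 ± 8*sqrt(3)) / 6
Simplifying: x = (3 ± 4*sqrt(3)) / 3
Numerically: x ≈ 3.3094 or x ≈ -1.3094

x = (3 + 4*sqrt(3)) / 3 or x = (3 - 4*sqrt(3)) / 3


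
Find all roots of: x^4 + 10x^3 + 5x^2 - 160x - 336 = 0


Let p(x) = x^4 + 10x^3 + 5x^2 - 160x - 336. By the rational root theorem (leading coefficient 1), any rational root is an integer divisor of 336: try ±1, ±2, ... in turn.
Test x = 1: value = -480 ≠ 0.
Test x = -1: value = -180 ≠ 0.
Test x = 2: value = -540 ≠ 0.
Test x = -2: value = -60 ≠ 0.
Test x = 3: value = -420 ≠ 0.
Test x = -3: value = 0 ✓, so (x + 3) is a factor.
Synthetic division by (x + 3): bring down 1; 1(-3) + 10 = 7; 7(-3) + 5 = -16; (-16)(-3) - 160 = -112; (-112)(-3) - 336 = 0 → quotient x^3 + 7x^2 - 16x - 112, remainder 0.
Continue with the quotient x^3 + 7x^2 - 16x - 112 (candidates must divide 112).
Test x = 4: value = 0 ✓, so (x - 4) is a factor.
Synthetic division by (x - 4): bring down 1; 1(4) + 7 = 11; 11(4) - 16 = 28; 28(4) - 112 = 0 → quotient x^2 + 11x + 28, remainder 0.
Solve the quadratic x^2 + 11x + 28 = 0: discriminant = 11^2 - 4(1)(28) = 121 - 112 = 9.
sqrt(9) = 3, so x = (-11 ± 3)/2: x = -4 or x = -7.
Collecting all roots found:

x = -7, x = -4, x = -3, x = 4


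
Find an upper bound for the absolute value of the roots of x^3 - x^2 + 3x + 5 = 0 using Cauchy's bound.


Cauchy's bound: all roots r satisfy |r| <= 1 + max(|a_i/a_n|) for i = 0,...,n-1
where a_n is the leading coefficient.

Coefficients: [1, -1, 3, 5]
Leading coefficient a_n = 1
Ratios |a_i/a_n|: 1, 3, 5
Maximum ratio: 5
Cauchy's bound: |r| <= 1 + 5 = 6

Upper bound = 6


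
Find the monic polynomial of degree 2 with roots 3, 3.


A monic polynomial with roots 3, 3 is:
p(x) = (x - 3)(x - 3)
After multiplying by (x - 3): x - 3
After multiplying by (x - 3): x^2 - 6x + 9

x^2 - 6x + 9


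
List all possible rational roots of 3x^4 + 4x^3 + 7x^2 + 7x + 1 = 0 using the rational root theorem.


Rational root theorem: possible roots are ±p/q where:
  p divides the constant term (1): p ∈ {1}
  q divides the leading coefficient (3): q ∈ {1, 3}

All possible rational roots: -1, -1/3, 1/3, 1

-1, -1/3, 1/3, 1


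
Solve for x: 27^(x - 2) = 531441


Express both sides with the same base.
531441 = 27^4
Since the bases match, equate exponents: x - 2 = 4
So x = 4 - (-2) = 6

x = 6


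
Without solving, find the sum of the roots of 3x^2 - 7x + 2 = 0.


By Vieta's formulas for ax^2 + bx + c = 0:
  Sum of roots = -b/a
  Product of roots = c/a

Here a = 3, b = -7, c = 2
Sum = -(-7)/3 = 7/3
Product = 2/3 = 2/3

Sum = 7/3


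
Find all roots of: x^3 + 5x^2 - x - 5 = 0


Let p(x) = x^3 + 5x^2 - x - 5. By the rational root theorem (leading coefficient 1), any rational root is an integer divisor of 5: try ±1, ±2, ... in turn.
Test x = 1: value = 0 ✓, so (x - 1) is a factor.
Synthetic division by (x - 1): bring down 1; 1(1) + 5 = 6; 6(1) - 1 = 5; 5(1) - 5 = 0 → quotient x^2 + 6x + 5, remainder 0.
Solve the quadratic x^2 + 6x + 5 = 0: discriminant = 6^2 - 4(1)(5) = 36 - 20 = 16.
sqrt(16) = 4, so x = (-6 ± 4)/2: x = -1 or x = -5.
Collecting all roots found:

x = -5, x = -1, x = 1


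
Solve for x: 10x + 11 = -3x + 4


Starting with: 10x + 11 = -3x + 4
Move all x terms to left: (10 + 3)x = 4 - 11
Simplify: 13x = -7
Divide both sides by 13: x = -7/13

x = -7/13


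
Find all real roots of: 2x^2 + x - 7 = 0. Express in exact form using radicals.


Using the quadratic formula: x = (-b ± sqrt(b^2 - 4ac)) / (2a)
Here a = 2, b = 1, c = -7
Discriminant = b^2 - 4ac = 1^2 - 4(2)(-7) = 1 + 56 = 57
Since discriminant = 57 > 0, there are two real roots.
x = (-1 ± sqrt(57)) / 4
Numerically: x ≈ 1.6375 or x ≈ -2.1375

x = (-1 + sqrt(57)) / 4 or x = (-1 - sqrt(57)) / 4


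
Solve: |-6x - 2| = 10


An absolute value equation |expr| = 10 gives two cases:
Case 1: -6x - 2 = 10
  -6x = 12, so x = -2
Case 2: -6x - 2 = -10
  -6x = -8, so x = 4/3

x = -2, x = 4/3


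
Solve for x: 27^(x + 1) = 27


Express both sides with the same base.
27 = 27^1
Since the bases match, equate exponents: x + 1 = 1
So x = 1 - (1) = 0

x = 0


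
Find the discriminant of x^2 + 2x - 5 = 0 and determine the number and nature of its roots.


For ax^2 + bx + c = 0, discriminant D = b^2 - 4ac
Here a = 1, b = 2, c = -5
D = (2)^2 - 4(1)(-5) = 4 + 20 = 24

D = 24 > 0 but not a perfect square
The equation has 2 distinct real irrational roots.

Discriminant = 24, 2 distinct real irrational roots


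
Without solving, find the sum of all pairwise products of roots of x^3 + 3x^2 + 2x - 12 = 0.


By Vieta's formulas for x^3 + bx^2 + cx + d = 0:
  r1 + r2 + r3 = -b/a = -3
  r1*r2 + r1*r3 + r2*r3 = c/a = 2
  r1*r2*r3 = -d/a = 12


Sum of pairwise products = 2


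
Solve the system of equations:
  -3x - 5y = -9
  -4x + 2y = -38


Using Cramer's rule:
Determinant D = (-3)(2) - (-4)(-5) = -6 - 20 = -26
Dx = (-9)(2) - (-38)(-5) = -18 - 190 = -208
Dy = (-3)(-38) - (-4)(-9) = 114 - 36 = 78
x = Dx/D = -208/-26 = 8
y = Dy/D = 78/-26 = -3

x = 8, y = -3


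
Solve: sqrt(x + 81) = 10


Square both sides: x + 81 = 10^2 = 100
x = 100 - 81 = 19
x = 19
Check: sqrt(1*19 + 81) = sqrt(100) = 10 ✓

x = 19


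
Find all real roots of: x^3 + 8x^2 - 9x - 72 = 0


Let p(x) = x^3 + 8x^2 - 9x - 72. By the rational root theorem (leading coefficient 1), any rational root is an integer divisor of 72: try ±1, ±2, ... in turn.
Test x = 1: value = -72 ≠ 0.
Test x = -1: value = -56 ≠ 0.
Test x = 2: value = -50 ≠ 0.
Test x = -2: value = -30 ≠ 0.
Test x = 3: value = 0 ✓, so (x - 3) is a factor.
Synthetic division by (x - 3): bring down 1; 1(3) + 8 = 11; 11(3) - 9 = 24; 24(3) - 72 = 0 → quotient x^2 + 11x + 24, remainder 0.
Solve the quadratic x^2 + 11x + 24 = 0: discriminant = 11^2 - 4(1)(24) = 121 - 96 = 25.
sqrt(25) = 5, so x = (-11 ± 5)/2: x = -3 or x = -8.

x = -8, x = -3, x = 3


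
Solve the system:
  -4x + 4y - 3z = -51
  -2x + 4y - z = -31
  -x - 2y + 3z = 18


Using Cramer's rule. Expand each determinant along the first row.
D  = (-4)*[4*3 - (-1)*(-2)] - 4*[(-2)*3 - (-1)*(-1)] + (-3)*[(-2)*(-2) - 4*(-1)]
  = (-4)*(10) - 4*(-7) + (-3)*(8) = -36
Dx = (-51)*[4*3 - (-1)*(-2)] - 4*[(-31)*3 - (-1)*18] + (-3)*[(-31)*(-2) - 4*18]
  = (-51)*(10) - 4*(-75) + (-3)*(-10) = -180
Dy = (-4)*[(-31)*3 - (-1)*18] - (-51)*[(-2)*3 - (-1)*(-1)] + (-3)*[(-2)*18 - (-31)*(-1)]
  = (-4)*(-75) - (-51)*(-7) + (-3)*(-67) = 144
Dz = (-4)*[4*18 - (-31)*(-2)] - 4*[(-2)*18 - (-31)*(-1)] + (-51)*[(-2)*(-2) - 4*(-1)]
  = (-4)*(10) - 4*(-67) + (-51)*(8) = -180
x = Dx/D = -180/-36 = 5, y = Dy/D = 144/-36 = -4, z = Dz/D = -180/-36 = 5
Check eq1: (-4)(5) + (4)(-4) + (-3)(5) = -51 = -51 ✓
Check eq2: (-2)(5) + (4)(-4) + (-1)(5) = -31 = -31 ✓
Check eq3: (-1)(5) + (-2)(-4) + (3)(5) = 18 = 18 ✓

x = 5, y = -4, z = 5


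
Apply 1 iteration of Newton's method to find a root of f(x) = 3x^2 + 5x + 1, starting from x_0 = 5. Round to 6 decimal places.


Newton's method: x_(n+1) = x_n - f(x_n)/f'(x_n)
f(x) = 3x^2 + 5x + 1
f'(x) = 6x + 5

Iteration 1:
  f(5.000000) = 101.000000
  f'(5.000000) = 35.000000
  x_1 = 5.000000 - (101.000000)/(35.000000) = 2.114286

x_1 = 2.114286


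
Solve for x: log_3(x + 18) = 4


Convert to exponential form: x + 18 = 3^4 = 81
x = 81 - 18 = 63
Check: log_3(63 + 18) = log_3(81) = log_3(81) = 4 ✓

x = 63


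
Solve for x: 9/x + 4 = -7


Subtract 4 from both sides: 9/x = -11
Multiply both sides by x: 9 = -11 * x
Divide by -11: x = -9/11

x = -9/11


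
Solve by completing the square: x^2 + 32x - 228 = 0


Start: x^2 + 32x - 228 = 0
Move constant: x^2 + 32x = 228
Half of 32 is 16, squared is 256
Add 256 to both sides: x^2 + 32x + 256 = 484
(x + 16)^2 = 484
x + 16 = ±22
x = -16 + 22 = 6 or x = -16 - 22 = -38

x = -38, x = 6


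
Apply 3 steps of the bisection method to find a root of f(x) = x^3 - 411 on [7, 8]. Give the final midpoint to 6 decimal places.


f(x) = x^3 - 411
f(7) = -68 < 0
f(8) = 101 > 0

Step 1: midpoint = (7.000000 + 8.000000)/2 = 7.500000
  f(7.500000) = 10.875000
  f(mid) > 0, so root is in [7.000000, 7.500000]

Step 2: midpoint = (7.000000 + 7.500000)/2 = 7.250000
  f(7.250000) = -29.921875
  f(mid) < 0, so root is in [7.250000, 7.500000]

Step 3: midpoint = (7.250000 + 7.500000)/2 = 7.375000
  f(7.375000) = -9.869141
  f(mid) < 0, so root is in [7.375000, 7.500000]

midpoint = 7.375000


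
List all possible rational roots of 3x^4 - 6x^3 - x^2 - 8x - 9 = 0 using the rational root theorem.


Rational root theorem: possible roots are ±p/q where:
  p divides the constant term (-9): p ∈ {1, 3, 9}
  q divides the leading coefficient (3): q ∈ {1, 3}

All possible rational roots: -9, -3, -1, -1/3, 1/3, 1, 3, 9

-9, -3, -1, -1/3, 1/3, 1, 3, 9


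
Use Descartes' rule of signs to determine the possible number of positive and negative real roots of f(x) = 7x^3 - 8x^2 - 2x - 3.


Descartes' rule of signs:

For positive roots, count sign changes in f(x) = 7x^3 - 8x^2 - 2x - 3:
Signs of coefficients: +, -, -, -
Number of sign changes: 1
Possible positive real roots: 1

For negative roots, examine f(-x) = -7x^3 - 8x^2 + 2x - 3:
Signs of coefficients: -, -, +, -
Number of sign changes: 2
Possible negative real roots: 2, 0

Positive roots: 1; Negative roots: 2 or 0


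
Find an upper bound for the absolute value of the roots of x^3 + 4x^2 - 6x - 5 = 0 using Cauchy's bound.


Cauchy's bound: all roots r satisfy |r| <= 1 + max(|a_i/a_n|) for i = 0,...,n-1
where a_n is the leading coefficient.

Coefficients: [1, 4, -6, -5]
Leading coefficient a_n = 1
Ratios |a_i/a_n|: 4, 6, 5
Maximum ratio: 6
Cauchy's bound: |r| <= 1 + 6 = 7

Upper bound = 7


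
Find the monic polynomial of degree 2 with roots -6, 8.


A monic polynomial with roots -6, 8 is:
p(x) = (x + 6)(x - 8)
After multiplying by (x + 6): x + 6
After multiplying by (x - 8): x^2 - 2x - 48

x^2 - 2x - 48


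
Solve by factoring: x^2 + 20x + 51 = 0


We need two numbers that multiply to 51 and add to 20.
Those numbers are 3 and 17 (since 3 * 17 = 51 and 3 + 17 = 20).
So x^2 + 20x + 51 = (x + 3)(x + 17) = 0
Setting each factor to zero: x = -3 or x = -17

x = -17, x = -3


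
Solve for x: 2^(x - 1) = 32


Express both sides with the same base.
32 = 2^5
Since the bases match, equate exponents: x - 1 = 5
So x = 5 - (-1) = 6

x = 6


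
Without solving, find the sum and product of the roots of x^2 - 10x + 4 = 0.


By Vieta's formulas for ax^2 + bx + c = 0:
  Sum of roots = -b/a
  Product of roots = c/a

Here a = 1, b = -10, c = 4
Sum = -(-10)/1 = 10
Product = 4/1 = 4

Sum = 10, Product = 4


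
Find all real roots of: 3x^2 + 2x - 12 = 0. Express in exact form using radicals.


Using the quadratic formula: x = (-b ± sqrt(b^2 - 4ac)) / (2a)
Here a = 3, b = 2, c = -12
Discriminant = b^2 - 4ac = 2^2 - 4(3)(-12) = 4 + 144 = 148
Since discriminant = 148 > 0, there are two real roots.
x = (-2 ± 2*sqrt(37)) / 6
Simplifying: x = (-1 ± sqrt(37)) / 3
Numerically: x ≈ 1.6943 or x ≈ -2.3609

x = (-1 + sqrt(37)) / 3 or x = (-1 - sqrt(37)) / 3


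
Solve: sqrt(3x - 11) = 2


Square both sides: 3x - 11 = 2^2 = 4
3x = 4 + 11 = 15
x = 5
Check: sqrt(3*5 - 11) = sqrt(4) = 2 ✓

x = 5


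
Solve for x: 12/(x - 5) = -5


Multiply both sides by (x - 5): 12 = -5(x - 5)
Distribute: 12 = -5x + 25
-5x = 12 - 25 = -13
x = 13/5

x = 13/5


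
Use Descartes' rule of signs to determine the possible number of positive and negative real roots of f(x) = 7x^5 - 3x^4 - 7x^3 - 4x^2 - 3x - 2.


Descartes' rule of signs:

For positive roots, count sign changes in f(x) = 7x^5 - 3x^4 - 7x^3 - 4x^2 - 3x - 2:
Signs of coefficients: +, -, -, -, -, -
Number of sign changes: 1
Possible positive real roots: 1

For negative roots, examine f(-x) = -7x^5 - 3x^4 + 7x^3 - 4x^2 + 3x - 2:
Signs of coefficients: -, -, +, -, +, -
Number of sign changes: 4
Possible negative real roots: 4, 2, 0

Positive roots: 1; Negative roots: 4 or 2 or 0


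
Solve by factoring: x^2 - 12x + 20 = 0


We need two numbers that multiply to 20 and add to -12.
Those numbers are -2 and -10 (since (-2) * (-10) = 20 and (-2) + (-10) = -12).
So x^2 - 12x + 20 = (x - 2)(x - 10) = 0
Setting each factor to zero: x = 2 or x = 10

x = 2, x = 10


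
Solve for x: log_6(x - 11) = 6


Convert to exponential form: x - 11 = 6^6 = 46656
x = 46656 + 11 = 46667
Check: log_6(46667 - 11) = log_6(46656) = log_6(46656) = 6 ✓

x = 46667


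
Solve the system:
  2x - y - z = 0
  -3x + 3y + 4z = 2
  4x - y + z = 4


Using Cramer's rule. Expand each determinant along the first row.
D  = 2*[3*1 - 4*(-1)] - (-1)*[(-3)*1 - 4*4] + (-1)*[(-3)*(-1) - 3*4]
  = 2*(7) - (-1)*(-19) + (-1)*(-9) = 4
Dx = 0*[3*1 - 4*(-1)] - (-1)*[2*1 - 4*4] + (-1)*[2*(-1) - 3*4]
  = 0*(7) - (-1)*(-14) + (-1)*(-14) = 0
Dy = 2*[2*1 - 4*4] - 0*[(-3)*1 - 4*4] + (-1)*[(-3)*4 - 2*4]
  = 2*(-14) - 0*(-19) + (-1)*(-20) = -8
Dz = 2*[3*4 - 2*(-1)] - (-1)*[(-3)*4 - 2*4] + 0*[(-3)*(-1) - 3*4]
  = 2*(14) - (-1)*(-20) + 0*(-9) = 8
x = Dx/D = 0/4 = 0, y = Dy/D = -8/4 = -2, z = Dz/D = 8/4 = 2
Check eq1: (2)(0) + (-1)(-2) + (-1)(2) = 0 = 0 ✓
Check eq2: (-3)(0) + (3)(-2) + (4)(2) = 2 = 2 ✓
Check eq3: (4)(0) + (-1)(-2) + (1)(2) = 4 = 4 ✓

x = 0, y = -2, z = 2


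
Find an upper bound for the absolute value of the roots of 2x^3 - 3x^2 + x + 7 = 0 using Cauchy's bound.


Cauchy's bound: all roots r satisfy |r| <= 1 + max(|a_i/a_n|) for i = 0,...,n-1
where a_n is the leading coefficient.

Coefficients: [2, -3, 1, 7]
Leading coefficient a_n = 2
Ratios |a_i/a_n|: 3/2, 1/2, 7/2
Maximum ratio: 7/2
Cauchy's bound: |r| <= 1 + 7/2 = 9/2

Upper bound = 9/2


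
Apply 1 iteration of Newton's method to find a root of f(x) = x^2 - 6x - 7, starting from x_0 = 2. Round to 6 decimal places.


Newton's method: x_(n+1) = x_n - f(x_n)/f'(x_n)
f(x) = x^2 - 6x - 7
f'(x) = 2x - 6

Iteration 1:
  f(2.000000) = -15.000000
  f'(2.000000) = -2.000000
  x_1 = 2.000000 - (-15.000000)/(-2.000000) = -5.500000

x_1 = -5.500000


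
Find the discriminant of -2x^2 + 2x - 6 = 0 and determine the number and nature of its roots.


For ax^2 + bx + c = 0, discriminant D = b^2 - 4ac
Here a = -2, b = 2, c = -6
D = (2)^2 - 4(-2)(-6) = 4 - 48 = -44

D = -44 < 0
The equation has no real roots (2 complex conjugate roots).

Discriminant = -44, no real roots (2 complex conjugate roots)


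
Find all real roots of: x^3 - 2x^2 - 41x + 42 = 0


Let p(x) = x^3 - 2x^2 - 41x + 42. By the rational root theorem (leading coefficient 1), any rational root is an integer divisor of 42: try ±1, ±2, ... in turn.
Test x = 1: value = 0 ✓, so (x - 1) is a factor.
Synthetic division by (x - 1): bring down 1; 1(1) - 2 = -1; (-1)(1) - 41 = -42; (-42)(1) + 42 = 0 → quotient x^2 - x - 42, remainder 0.
Solve the quadratic x^2 - x - 42 = 0: discriminant = (-1)^2 - 4(1)(-42) = 1 + 168 = 169.
sqrt(169) = 13, so x = (1 ± 13)/2: x = 7 or x = -6.

x = -6, x = 1, x = 7


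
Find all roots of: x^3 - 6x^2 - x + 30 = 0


Let p(x) = x^3 - 6x^2 - x + 30. By the rational root theorem (leading coefficient 1), any rational root is an integer divisor of 30: try ±1, ±2, ... in turn.
Test x = 1: value = 24 ≠ 0.
Test x = -1: value = 24 ≠ 0.
Test x = 2: value = 12 ≠ 0.
Test x = -2: value = 0 ✓, so (x + 2) is a factor.
Synthetic division by (x + 2): bring down 1; 1(-2) - 6 = -8; (-8)(-2) - 1 = 15; 15(-2) + 30 = 0 → quotient x^2 - 8x + 15, remainder 0.
Solve the quadratic x^2 - 8x + 15 = 0: discriminant = (-8)^2 - 4(1)(15) = 64 - 60 = 4.
sqrt(4) = 2, so x = (8 ± 2)/2: x = 5 or x = 3.
Collecting all roots found:

x = -2, x = 3, x = 5


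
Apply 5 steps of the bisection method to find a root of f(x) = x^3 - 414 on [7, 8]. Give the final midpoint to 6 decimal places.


f(x) = x^3 - 414
f(7) = -71 < 0
f(8) = 98 > 0

Step 1: midpoint = (7.000000 + 8.000000)/2 = 7.500000
  f(7.500000) = 7.875000
  f(mid) > 0, so root is in [7.000000, 7.500000]

Step 2: midpoint = (7.000000 + 7.500000)/2 = 7.250000
  f(7.250000) = -32.921875
  f(mid) < 0, so root is in [7.250000, 7.500000]

Step 3: midpoint = (7.250000 + 7.500000)/2 = 7.375000
  f(7.375000) = -12.869141
  f(mid) < 0, so root is in [7.375000, 7.500000]

Step 4: midpoint = (7.375000 + 7.500000)/2 = 7.437500
  f(7.437500) = -2.584229
  f(mid) < 0, so root is in [7.437500, 7.500000]

Step 5: midpoint = (7.437500 + 7.500000)/2 = 7.468750
  f(7.468750) = 2.623505
  f(mid) > 0, so root is in [7.437500, 7.468750]

midpoint = 7.468750


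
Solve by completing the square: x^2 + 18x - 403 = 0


Start: x^2 + 18x - 403 = 0
Move constant: x^2 + 18x = 403
Half of 18 is 9, squared is 81
Add 81 to both sides: x^2 + 18x + 81 = 484
(x + 9)^2 = 484
x + 9 = ±22
x = -9 + 22 = 13 or x = -9 - 22 = -31

x = -31, x = 13


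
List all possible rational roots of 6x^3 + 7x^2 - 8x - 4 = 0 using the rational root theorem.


Rational root theorem: possible roots are ±p/q where:
  p divides the constant term (-4): p ∈ {1, 2, 4}
  q divides the leading coefficient (6): q ∈ {1, 2, 3, 6}

All possible rational roots: -4, -2, -4/3, -1, -2/3, -1/2, -1/3, -1/6, 1/6, 1/3, 1/2, 2/3, 1, 4/3, 2, 4

-4, -2, -4/3, -1, -2/3, -1/2, -1/3, -1/6, 1/6, 1/3, 1/2, 2/3, 1, 4/3, 2, 4


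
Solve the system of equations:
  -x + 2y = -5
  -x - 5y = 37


Using Cramer's rule:
Determinant D = (-1)(-5) - (-1)(2) = 5 + 2 = 7
Dx = (-5)(-5) - (37)(2) = 25 - 74 = -49
Dy = (-1)(37) - (-1)(-5) = -37 - 5 = -42
x = Dx/D = -49/7 = -7
y = Dy/D = -42/7 = -6

x = -7, y = -6


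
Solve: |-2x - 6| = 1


An absolute value equation |expr| = 1 gives two cases:
Case 1: -2x - 6 = 1
  -2x = 7, so x = -7/2
Case 2: -2x - 6 = -1
  -2x = 5, so x = -5/2

x = -7/2, x = -5/2


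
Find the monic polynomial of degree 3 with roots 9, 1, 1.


A monic polynomial with roots 9, 1, 1 is:
p(x) = (x - 9)(x - 1)(x - 1)
After multiplying by (x - 9): x - 9
After multiplying by (x - 1): x^2 - 10x + 9
After multiplying by (x - 1): x^3 - 11x^2 + 19x - 9

x^3 - 11x^2 + 19x - 9


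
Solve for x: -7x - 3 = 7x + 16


Starting with: -7x - 3 = 7x + 16
Move all x terms to left: (-7 - 7)x = 16 + 3
Simplify: -14x = 19
Divide both sides by -14: x = -19/14

x = -19/14


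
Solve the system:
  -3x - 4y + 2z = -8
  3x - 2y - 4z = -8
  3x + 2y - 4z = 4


Using Cramer's rule. Expand each determinant along the first row.
D  = (-3)*[(-2)*(-4) - (-4)*2] - (-4)*[3*(-4) - (-4)*3] + 2*[3*2 - (-2)*3]
  = (-3)*(16) - (-4)*(0) + 2*(12) = -24
Dx = (-8)*[(-2)*(-4) - (-4)*2] - (-4)*[(-8)*(-4) - (-4)*4] + 2*[(-8)*2 - (-2)*4]
  = (-8)*(16) - (-4)*(48) + 2*(-8) = 48
Dy = (-3)*[(-8)*(-4) - (-4)*4] - (-8)*[3*(-4) - (-4)*3] + 2*[3*4 - (-8)*3]
  = (-3)*(48) - (-8)*(0) + 2*(36) = -72
Dz = (-3)*[(-2)*4 - (-8)*2] - (-4)*[3*4 - (-8)*3] + (-8)*[3*2 - (-2)*3]
  = (-3)*(8) - (-4)*(36) + (-8)*(12) = 24
x = Dx/D = 48/-24 = -2, y = Dy/D = -72/-24 = 3, z = Dz/D = 24/-24 = -1
Check eq1: (-3)(-2) + (-4)(3) + (2)(-1) = -8 = -8 ✓
Check eq2: (3)(-2) + (-2)(3) + (-4)(-1) = -8 = -8 ✓
Check eq3: (3)(-2) + (2)(3) + (-4)(-1) = 4 = 4 ✓

x = -2, y = 3, z = -1


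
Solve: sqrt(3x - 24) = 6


Square both sides: 3x - 24 = 6^2 = 36
3x = 36 + 24 = 60
x = 20
Check: sqrt(3*20 - 24) = sqrt(36) = 6 ✓

x = 20


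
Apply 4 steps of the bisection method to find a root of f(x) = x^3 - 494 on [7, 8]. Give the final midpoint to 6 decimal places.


f(x) = x^3 - 494
f(7) = -151 < 0
f(8) = 18 > 0

Step 1: midpoint = (7.000000 + 8.000000)/2 = 7.500000
  f(7.500000) = -72.125000
  f(mid) < 0, so root is in [7.500000, 8.000000]

Step 2: midpoint = (7.500000 + 8.000000)/2 = 7.750000
  f(7.750000) = -28.515625
  f(mid) < 0, so root is in [7.750000, 8.000000]

Step 3: midpoint = (7.750000 + 8.000000)/2 = 7.875000
  f(7.875000) = -5.626953
  f(mid) < 0, so root is in [7.875000, 8.000000]

Step 4: midpoint = (7.875000 + 8.000000)/2 = 7.937500
  f(7.937500) = 6.093506
  f(mid) > 0, so root is in [7.875000, 7.937500]

midpoint = 7.937500


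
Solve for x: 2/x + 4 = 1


Subtract 4 from both sides: 2/x = -3
Multiply both sides by x: 2 = -3 * x
Divide by -3: x = -2/3

x = -2/3


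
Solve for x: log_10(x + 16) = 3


Convert to exponential form: x + 16 = 10^3 = 1000
x = 1000 - 16 = 984
Check: log_10(984 + 16) = log_10(1000) = log_10(1000) = 3 ✓

x = 984


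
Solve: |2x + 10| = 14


An absolute value equation |expr| = 14 gives two cases:
Case 1: 2x + 10 = 14
  2x = 4, so x = 2
Case 2: 2x + 10 = -14
  2x = -24, so x = -12

x = -12, x = 2


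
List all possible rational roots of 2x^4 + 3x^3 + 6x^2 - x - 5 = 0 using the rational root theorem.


Rational root theorem: possible roots are ±p/q where:
  p divides the constant term (-5): p ∈ {1, 5}
  q divides the leading coefficient (2): q ∈ {1, 2}

All possible rational roots: -5, -5/2, -1, -1/2, 1/2, 1, 5/2, 5

-5, -5/2, -1, -1/2, 1/2, 1, 5/2, 5


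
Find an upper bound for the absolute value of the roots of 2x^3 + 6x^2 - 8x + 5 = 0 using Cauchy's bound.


Cauchy's bound: all roots r satisfy |r| <= 1 + max(|a_i/a_n|) for i = 0,...,n-1
where a_n is the leading coefficient.

Coefficients: [2, 6, -8, 5]
Leading coefficient a_n = 2
Ratios |a_i/a_n|: 3, 4, 5/2
Maximum ratio: 4
Cauchy's bound: |r| <= 1 + 4 = 5

Upper bound = 5


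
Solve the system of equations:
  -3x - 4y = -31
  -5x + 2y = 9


Using Cramer's rule:
Determinant D = (-3)(2) - (-5)(-4) = -6 - 20 = -26
Dx = (-31)(2) - (9)(-4) = -62 + 36 = -26
Dy = (-3)(9) - (-5)(-31) = -27 - 155 = -182
x = Dx/D = -26/-26 = 1
y = Dy/D = -182/-26 = 7

x = 1, y = 7


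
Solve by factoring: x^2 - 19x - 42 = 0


We need two numbers that multiply to -42 and add to -19.
Those numbers are -21 and 2 (since (-21) * 2 = -42 and (-21) + 2 = -19).
So x^2 - 19x - 42 = (x - 21)(x + 2) = 0
Setting each factor to zero: x = 21 or x = -2

x = -2, x = 21


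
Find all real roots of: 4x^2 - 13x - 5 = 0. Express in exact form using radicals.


Using the quadratic formula: x = (-b ± sqrt(b^2 - 4ac)) / (2a)
Here a = 4, b = -13, c = -5
Discriminant = b^2 - 4ac = (-13)^2 - 4(4)(-5) = 169 + 80 = 249
Since discriminant = 249 > 0, there are two real roots.
x = (13 ± sqrt(249)) / 8
Numerically: x ≈ 3.5975 or x ≈ -0.3475

x = (13 + sqrt(249)) / 8 or x = (13 - sqrt(249)) / 8


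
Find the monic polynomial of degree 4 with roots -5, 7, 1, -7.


A monic polynomial with roots -5, 7, 1, -7 is:
p(x) = (x + 5)(x - 7)(x - 1)(x + 7)
After multiplying by (x + 5): x + 5
After multiplying by (x - 7): x^2 - 2x - 35
After multiplying by (x - 1): x^3 - 3x^2 - 33x + 35
After multiplying by (x + 7): x^4 + 4x^3 - 54x^2 - 196x + 245

x^4 + 4x^3 - 54x^2 - 196x + 245


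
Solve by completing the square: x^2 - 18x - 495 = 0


Start: x^2 - 18x - 495 = 0
Move constant: x^2 - 18x = 495
Half of -18 is -9, squared is 81
Add 81 to both sides: x^2 - 18x + 81 = 576
(x - 9)^2 = 576
x - 9 = ±24
x = 9 + 24 = 33 or x = 9 - 24 = -15

x = -15, x = 33
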